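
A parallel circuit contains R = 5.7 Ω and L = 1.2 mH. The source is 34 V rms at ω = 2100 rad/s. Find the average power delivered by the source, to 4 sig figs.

202.8 W

X_L = ωL = 2.520 Ω
Parallel: admittances add. Y = 1/R + 1/(jωL)
Y = (0.1754 − j0.3968) S
|Y| = 0.4339 S → |Z| = 1/|Y| = 2.305 Ω, ∠Z = −∠Y = 66.15°
I = V/|Z| = 14.75 A
P = VI cos φ = 34 × 14.75 × cos(66.15°) = 202.8 W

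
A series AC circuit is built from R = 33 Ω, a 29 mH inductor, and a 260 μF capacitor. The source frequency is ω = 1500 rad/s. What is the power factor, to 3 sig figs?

0.628

X_L = ωL = 43.5 Ω
X_C = 1/(ωC) = 2.56 Ω
Net reactance X = X_L − X_C = 40.9 Ω
Z = 33.0 + j40.9 Ω
|Z| = √(33.0² + 40.9²) = 52.6 Ω
∠Z = arctan(40.9/33.0) = 51.1°
cos φ = cos(51.1°) = 0.628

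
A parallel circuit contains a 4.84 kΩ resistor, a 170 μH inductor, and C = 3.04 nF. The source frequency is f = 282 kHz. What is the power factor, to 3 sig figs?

0.0995

ω = 2πf = 1.772e+06 rad/s
X_L = ωL = 301 Ω
X_C = 1/(ωC) = 186 Ω
Parallel: admittances add. Y = 1/R + 1/(jωL) + jωC
Y = (0.000207 + j0.00207) S
|Y| = 0.00208 S → |Z| = 1/|Y| = 481 Ω, ∠Z = −∠Y = -84.3°
cos φ = cos(-84.3°) = 0.0995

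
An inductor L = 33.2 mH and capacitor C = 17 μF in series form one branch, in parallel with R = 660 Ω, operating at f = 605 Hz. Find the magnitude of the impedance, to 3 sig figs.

ω = 2πf = 3801 rad/s
X_L = ωL = 126 Ω
X_C = 1/(ωC) = 15.5 Ω
Branch 1: Z₁ = R = 660 Ω
Branch 2 (series LC): Z₂ = j(X_L − X_C) = j111 Ω
Parallel: Z = Z₁Z₂/(Z₁+Z₂), |Z| = 109 Ω, ∠Z = 80.5°

109 Ω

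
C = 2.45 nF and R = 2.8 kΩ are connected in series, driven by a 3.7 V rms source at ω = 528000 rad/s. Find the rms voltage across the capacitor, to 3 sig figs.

X_C = 1/(ωC) = 773 Ω
Z = 2800 − j773 Ω
|Z| = √(2800² + 773²) = 2900 Ω
I = V/|Z| = 1.27 mA
V_C = I·|Z_C| = 0.00127 × 773 = 0.985 V

0.985 V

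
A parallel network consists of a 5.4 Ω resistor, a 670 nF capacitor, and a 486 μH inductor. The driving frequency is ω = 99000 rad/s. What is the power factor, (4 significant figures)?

0.9711

X_L = ωL = 48.11 Ω
X_C = 1/(ωC) = 15.08 Ω
Parallel: admittances add. Y = 1/R + 1/(jωL) + jωC
Y = (0.1852 + j0.04555) S
|Y| = 0.1907 S → |Z| = 1/|Y| = 5.244 Ω, ∠Z = −∠Y = -13.82°
cos φ = cos(-13.82°) = 0.9711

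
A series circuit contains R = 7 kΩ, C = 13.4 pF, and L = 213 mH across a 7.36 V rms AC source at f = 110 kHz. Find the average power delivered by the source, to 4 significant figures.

238.7 μW

ω = 2πf = 691200 rad/s
X_L = ωL = 147200 Ω
X_C = 1/(ωC) = 108000 Ω
Net reactance X = X_L − X_C = 39240 Ω
Z = 7000 + j39240 Ω
|Z| = √(7000² + 39240²) = 39860 Ω
∠Z = arctan(39240/7000) = 79.89°
I = V/|Z| = 184.6 μA
P = VI cos φ = 7.36 × 0.0001846 × cos(79.89°) = 238.7 μW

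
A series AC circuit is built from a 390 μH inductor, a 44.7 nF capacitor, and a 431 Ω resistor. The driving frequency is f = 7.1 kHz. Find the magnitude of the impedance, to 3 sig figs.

ω = 2πf = 44610 rad/s
X_L = ωL = 17.4 Ω
X_C = 1/(ωC) = 501 Ω
Net reactance X = X_L − X_C = -484 Ω
Z = 431 − j484 Ω
|Z| = √(431² + 484²) = 648 Ω

648 Ω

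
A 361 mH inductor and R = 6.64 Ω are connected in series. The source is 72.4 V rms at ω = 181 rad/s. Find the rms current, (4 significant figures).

1.102 A

X_L = ωL = 65.34 Ω
Z = 6.640 + j65.34 Ω
|Z| = √(6.640² + 65.34²) = 65.68 Ω
I = V/|Z| = 72.4/65.68 = 1.102 A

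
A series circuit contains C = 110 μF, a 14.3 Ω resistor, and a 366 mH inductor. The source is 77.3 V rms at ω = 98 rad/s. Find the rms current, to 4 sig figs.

X_L = ωL = 35.87 Ω
X_C = 1/(ωC) = 92.76 Ω
Net reactance X = X_L − X_C = -56.90 Ω
Z = 14.30 − j56.90 Ω
|Z| = √(14.30² + 56.90²) = 58.67 Ω
I = V/|Z| = 77.3/58.67 = 1.318 A

1.318 A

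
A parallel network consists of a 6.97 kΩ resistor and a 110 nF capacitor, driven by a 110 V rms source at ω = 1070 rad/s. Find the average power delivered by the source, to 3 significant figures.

X_C = 1/(ωC) = 8500 Ω
Parallel: admittances add. Y = 1/R + jωC
Y = (0.000143 + j0.000118) S
|Y| = 0.000186 S → |Z| = 1/|Y| = 5390 Ω, ∠Z = −∠Y = -39.4°
I = V/|Z| = 20.4 mA
P = VI cos φ = 110 × 0.0204 × cos(-39.4°) = 1.74 W

1.74 W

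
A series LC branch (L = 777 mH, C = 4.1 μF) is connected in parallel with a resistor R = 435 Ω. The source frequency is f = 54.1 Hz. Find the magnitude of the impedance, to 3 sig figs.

ω = 2πf = 339.9 rad/s
X_L = ωL = 264 Ω
X_C = 1/(ωC) = 718 Ω
Branch 1: Z₁ = R = 435 Ω
Branch 2 (series LC): Z₂ = j(X_L − X_C) = −j453 Ω
Parallel: Z = Z₁Z₂/(Z₁+Z₂), |Z| = 314 Ω, ∠Z = -43.8°

314 Ω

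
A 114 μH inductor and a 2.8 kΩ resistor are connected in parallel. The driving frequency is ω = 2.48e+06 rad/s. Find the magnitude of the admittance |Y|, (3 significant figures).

X_L = ωL = 283 Ω
Parallel: admittances add. Y = 1/R + 1/(jωL)
Y = (0.000357 − j0.00354) S
|Y| = 0.00356 S → |Z| = 1/|Y| = 281 Ω, ∠Z = −∠Y = 84.2°

3.56 mS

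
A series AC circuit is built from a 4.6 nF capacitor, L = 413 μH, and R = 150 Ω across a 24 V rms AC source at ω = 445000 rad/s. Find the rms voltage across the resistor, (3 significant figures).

10.6 V

X_L = ωL = 184 Ω
X_C = 1/(ωC) = 489 Ω
Net reactance X = X_L − X_C = -305 Ω
Z = 150 − j305 Ω
|Z| = √(150² + 305²) = 340 Ω
I = V/|Z| = 70.7 mA
V_R = I·|Z_R| = 0.0707 × 150 = 10.6 V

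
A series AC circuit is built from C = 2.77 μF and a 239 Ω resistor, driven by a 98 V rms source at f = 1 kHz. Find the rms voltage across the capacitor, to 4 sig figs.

ω = 2πf = 6283 rad/s
X_C = 1/(ωC) = 57.46 Ω
Z = 239.0 − j57.46 Ω
|Z| = √(239.0² + 57.46²) = 245.8 Ω
I = V/|Z| = 398.7 mA
V_C = I·|Z_C| = 0.3987 × 57.46 = 22.91 V

22.91 V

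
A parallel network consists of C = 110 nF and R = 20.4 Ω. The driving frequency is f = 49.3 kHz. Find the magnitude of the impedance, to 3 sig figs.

16.8 Ω

ω = 2πf = 309800 rad/s
X_C = 1/(ωC) = 29.3 Ω
Parallel: admittances add. Y = 1/R + jωC
Y = (0.0490 + j0.0341) S
|Y| = 0.0597 S → |Z| = 1/|Y| = 16.8 Ω, ∠Z = −∠Y = -34.8°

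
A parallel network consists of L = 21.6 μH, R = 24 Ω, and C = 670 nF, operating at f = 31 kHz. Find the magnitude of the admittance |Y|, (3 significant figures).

115 mS

ω = 2πf = 194800 rad/s
X_L = ωL = 4.21 Ω
X_C = 1/(ωC) = 7.66 Ω
Parallel: admittances add. Y = 1/R + 1/(jωL) + jωC
Y = (0.0417 − j0.107) S
|Y| = 0.115 S → |Z| = 1/|Y| = 8.70 Ω, ∠Z = −∠Y = 68.8°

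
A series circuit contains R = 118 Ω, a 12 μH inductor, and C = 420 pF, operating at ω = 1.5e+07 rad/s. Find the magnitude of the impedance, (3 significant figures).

X_L = ωL = 180 Ω
X_C = 1/(ωC) = 159 Ω
Net reactance X = X_L − X_C = 21.3 Ω
Z = 118 + j21.3 Ω
|Z| = √(118² + 21.3²) = 120 Ω

120 Ω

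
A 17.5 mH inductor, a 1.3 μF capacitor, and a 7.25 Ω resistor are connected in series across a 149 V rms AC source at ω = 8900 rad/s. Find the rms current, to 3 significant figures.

2.14 A

X_L = ωL = 156 Ω
X_C = 1/(ωC) = 86.4 Ω
Net reactance X = X_L − X_C = 69.3 Ω
Z = 7.25 + j69.3 Ω
|Z| = √(7.25² + 69.3²) = 69.7 Ω
I = V/|Z| = 149/69.7 = 2.14 A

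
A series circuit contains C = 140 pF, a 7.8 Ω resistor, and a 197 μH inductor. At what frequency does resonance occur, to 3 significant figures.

ω₀ = 1/√(LC) = 1/√(0.000197 × 1.4e-10) = 6.021e+06 rad/s
f₀ = ω₀/(2π) = 958 kHz

958 kHz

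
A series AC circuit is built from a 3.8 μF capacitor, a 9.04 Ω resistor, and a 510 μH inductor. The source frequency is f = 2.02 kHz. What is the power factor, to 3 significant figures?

0.535

ω = 2πf = 12690 rad/s
X_L = ωL = 6.47 Ω
X_C = 1/(ωC) = 20.7 Ω
Net reactance X = X_L − X_C = -14.3 Ω
Z = 9.04 − j14.3 Ω
|Z| = √(9.04² + 14.3²) = 16.9 Ω
∠Z = arctan(-14.3/9.04) = -57.6°
cos φ = cos(-57.6°) = 0.535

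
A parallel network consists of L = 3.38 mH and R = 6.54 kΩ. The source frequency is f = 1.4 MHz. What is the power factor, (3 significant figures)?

0.977

ω = 2πf = 8.796e+06 rad/s
X_L = ωL = 29700 Ω
Parallel: admittances add. Y = 1/R + 1/(jωL)
Y = (0.000153 − j3.36e-05) S
|Y| = 0.000157 S → |Z| = 1/|Y| = 6390 Ω, ∠Z = −∠Y = 12.4°
cos φ = cos(12.4°) = 0.977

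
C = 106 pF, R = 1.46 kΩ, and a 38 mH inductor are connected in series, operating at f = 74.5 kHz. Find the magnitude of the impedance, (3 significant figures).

ω = 2πf = 468100 rad/s
X_L = ωL = 17800 Ω
X_C = 1/(ωC) = 20200 Ω
Net reactance X = X_L − X_C = -2370 Ω
Z = 1460 − j2370 Ω
|Z| = √(1460² + 2370²) = 2780 Ω

2780 Ω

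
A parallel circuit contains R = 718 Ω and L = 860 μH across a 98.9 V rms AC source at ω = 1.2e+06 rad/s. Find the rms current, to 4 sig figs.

167.8 mA

X_L = ωL = 1032 Ω
Parallel: admittances add. Y = 1/R + 1/(jωL)
Y = (0.001393 − j0.0009690) S
|Y| = 0.001697 S → |Z| = 1/|Y| = 589.4 Ω, ∠Z = −∠Y = 34.83°
I = V/|Z| = 98.9/589.4 = 167.8 mA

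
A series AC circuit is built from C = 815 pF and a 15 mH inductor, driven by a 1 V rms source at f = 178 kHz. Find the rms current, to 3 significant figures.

63.8 μA

ω = 2πf = 1.118e+06 rad/s
X_L = ωL = 16800 Ω
X_C = 1/(ωC) = 1100 Ω
Net reactance X = X_L − X_C = 15700 Ω
Z = j15700 Ω
|Z| = √(0² + 15700²) = 15700 Ω
I = V/|Z| = 1/15700 = 63.8 μA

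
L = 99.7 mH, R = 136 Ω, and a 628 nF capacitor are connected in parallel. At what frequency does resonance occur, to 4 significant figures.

636.1 Hz

ω₀ = 1/√(LC) = 1/√(0.0997 × 6.28e-07) = 3996 rad/s
f₀ = ω₀/(2π) = 636.1 Hz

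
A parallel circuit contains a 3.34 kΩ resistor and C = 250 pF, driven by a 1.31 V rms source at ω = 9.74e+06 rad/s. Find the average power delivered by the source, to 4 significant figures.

513.8 μW

X_C = 1/(ωC) = 410.7 Ω
Parallel: admittances add. Y = 1/R + jωC
Y = (0.0002994 + j0.002435) S
|Y| = 0.002453 S → |Z| = 1/|Y| = 407.6 Ω, ∠Z = −∠Y = -82.99°
I = V/|Z| = 3.214 mA
P = VI cos φ = 1.31 × 0.003214 × cos(-82.99°) = 513.8 μW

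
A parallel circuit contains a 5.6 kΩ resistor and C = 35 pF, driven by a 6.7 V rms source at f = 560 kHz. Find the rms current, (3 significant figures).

1.45 mA

ω = 2πf = 3.519e+06 rad/s
X_C = 1/(ωC) = 8120 Ω
Parallel: admittances add. Y = 1/R + jωC
Y = (0.000179 + j0.000123) S
|Y| = 0.000217 S → |Z| = 1/|Y| = 4610 Ω, ∠Z = −∠Y = -34.6°
I = V/|Z| = 6.7/4610 = 1.45 mA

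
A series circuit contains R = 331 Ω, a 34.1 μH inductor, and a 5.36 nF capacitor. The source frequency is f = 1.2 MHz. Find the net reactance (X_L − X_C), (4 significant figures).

ω = 2πf = 7.54e+06 rad/s
X_L = ωL = 257.1 Ω
X_C = 1/(ωC) = 24.74 Ω
X = 257.1 − 24.74 = 232.4 Ω

232.4 Ω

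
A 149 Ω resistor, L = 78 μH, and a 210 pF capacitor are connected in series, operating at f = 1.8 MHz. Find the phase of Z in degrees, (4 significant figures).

ω = 2πf = 1.131e+07 rad/s
X_L = ωL = 882.2 Ω
X_C = 1/(ωC) = 421.0 Ω
Net reactance X = X_L − X_C = 461.1 Ω
Z = 149.0 + j461.1 Ω
|Z| = √(149.0² + 461.1²) = 484.6 Ω
∠Z = arctan(461.1/149.0) = 72.09°

72.09°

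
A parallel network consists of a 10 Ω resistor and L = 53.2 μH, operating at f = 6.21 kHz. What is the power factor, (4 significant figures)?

ω = 2πf = 39020 rad/s
X_L = ωL = 2.076 Ω
Parallel: admittances add. Y = 1/R + 1/(jωL)
Y = (0.1000 − j0.4817) S
|Y| = 0.4920 S → |Z| = 1/|Y| = 2.032 Ω, ∠Z = −∠Y = 78.27°
cos φ = cos(78.27°) = 0.2032

0.2032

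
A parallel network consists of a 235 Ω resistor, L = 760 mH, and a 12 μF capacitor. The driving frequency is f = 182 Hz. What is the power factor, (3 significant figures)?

0.321

ω = 2πf = 1144 rad/s
X_L = ωL = 869 Ω
X_C = 1/(ωC) = 72.9 Ω
Parallel: admittances add. Y = 1/R + 1/(jωL) + jωC
Y = (0.00426 + j0.0126) S
|Y| = 0.0133 S → |Z| = 1/|Y| = 75.3 Ω, ∠Z = −∠Y = -71.3°
cos φ = cos(-71.3°) = 0.321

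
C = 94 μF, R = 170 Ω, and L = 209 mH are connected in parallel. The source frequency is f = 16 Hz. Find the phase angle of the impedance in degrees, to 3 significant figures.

ω = 2πf = 100.5 rad/s
X_L = ωL = 21.0 Ω
X_C = 1/(ωC) = 106 Ω
Parallel: admittances add. Y = 1/R + 1/(jωL) + jωC
Y = (0.00588 − j0.0381) S
|Y| = 0.0386 S → |Z| = 1/|Y| = 25.9 Ω, ∠Z = −∠Y = 81.2°

81.2°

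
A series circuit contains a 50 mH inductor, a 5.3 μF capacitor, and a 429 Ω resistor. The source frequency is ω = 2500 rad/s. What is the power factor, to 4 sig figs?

0.9934

X_L = ωL = 125.0 Ω
X_C = 1/(ωC) = 75.47 Ω
Net reactance X = X_L − X_C = 49.53 Ω
Z = 429.0 + j49.53 Ω
|Z| = √(429.0² + 49.53²) = 431.8 Ω
∠Z = arctan(49.53/429.0) = 6.586°
cos φ = cos(6.586°) = 0.9934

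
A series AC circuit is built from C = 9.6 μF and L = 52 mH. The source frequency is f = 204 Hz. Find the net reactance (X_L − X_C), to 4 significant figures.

ω = 2πf = 1282 rad/s
X_L = ωL = 66.65 Ω
X_C = 1/(ωC) = 81.27 Ω
X = 66.65 − 81.27 = -14.62 Ω

-14.62 Ω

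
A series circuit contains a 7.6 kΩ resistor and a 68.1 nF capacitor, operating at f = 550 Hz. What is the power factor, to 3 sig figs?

0.873

ω = 2πf = 3456 rad/s
X_C = 1/(ωC) = 4250 Ω
Z = 7600 − j4250 Ω
|Z| = √(7600² + 4250²) = 8710 Ω
∠Z = arctan(-4250/7600) = -29.2°
cos φ = cos(-29.2°) = 0.873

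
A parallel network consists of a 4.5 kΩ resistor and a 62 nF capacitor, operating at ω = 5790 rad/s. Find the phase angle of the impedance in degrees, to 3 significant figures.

-58.2°

X_C = 1/(ωC) = 2790 Ω
Parallel: admittances add. Y = 1/R + jωC
Y = (0.000222 + j0.000359) S
|Y| = 0.000422 S → |Z| = 1/|Y| = 2370 Ω, ∠Z = −∠Y = -58.2°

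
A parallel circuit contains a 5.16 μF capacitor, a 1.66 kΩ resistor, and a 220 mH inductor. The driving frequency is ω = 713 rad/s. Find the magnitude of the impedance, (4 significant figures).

X_L = ωL = 156.9 Ω
X_C = 1/(ωC) = 271.8 Ω
Parallel: admittances add. Y = 1/R + 1/(jωL) + jωC
Y = (0.0006024 − j0.002696) S
|Y| = 0.002763 S → |Z| = 1/|Y| = 362.0 Ω, ∠Z = −∠Y = 77.40°

362.0 Ω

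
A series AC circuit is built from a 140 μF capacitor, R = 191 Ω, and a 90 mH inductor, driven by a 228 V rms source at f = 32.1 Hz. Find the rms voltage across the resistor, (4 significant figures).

227.1 V

ω = 2πf = 201.7 rad/s
X_L = ωL = 18.15 Ω
X_C = 1/(ωC) = 35.41 Ω
Net reactance X = X_L − X_C = -17.26 Ω
Z = 191.0 − j17.26 Ω
|Z| = √(191.0² + 17.26²) = 191.8 Ω
I = V/|Z| = 1.189 A
V_R = I·|Z_R| = 1.189 × 191.0 = 227.1 V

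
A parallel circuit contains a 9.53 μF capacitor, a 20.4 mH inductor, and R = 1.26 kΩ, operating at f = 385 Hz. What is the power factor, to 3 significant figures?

0.274

ω = 2πf = 2419 rad/s
X_L = ωL = 49.3 Ω
X_C = 1/(ωC) = 43.4 Ω
Parallel: admittances add. Y = 1/R + 1/(jωL) + jωC
Y = (0.000794 + j0.00279) S
|Y| = 0.00290 S → |Z| = 1/|Y| = 345 Ω, ∠Z = −∠Y = -74.1°
cos φ = cos(-74.1°) = 0.274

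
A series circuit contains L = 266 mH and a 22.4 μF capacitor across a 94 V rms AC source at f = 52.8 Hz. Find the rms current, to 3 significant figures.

2.03 A

ω = 2πf = 331.8 rad/s
X_L = ωL = 88.2 Ω
X_C = 1/(ωC) = 135 Ω
Net reactance X = X_L − X_C = -46.3 Ω
Z = − j46.3 Ω
|Z| = √(0² + 46.3²) = 46.3 Ω
I = V/|Z| = 94/46.3 = 2.03 A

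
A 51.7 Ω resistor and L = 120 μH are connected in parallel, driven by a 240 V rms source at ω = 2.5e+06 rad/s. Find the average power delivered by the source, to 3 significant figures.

1.11 kW

X_L = ωL = 300 Ω
Parallel: admittances add. Y = 1/R + 1/(jωL)
Y = (0.0193 − j0.00333) S
|Y| = 0.0196 S → |Z| = 1/|Y| = 50.9 Ω, ∠Z = −∠Y = 9.78°
I = V/|Z| = 4.71 A
P = VI cos φ = 240 × 4.71 × cos(9.78°) = 1.11 kW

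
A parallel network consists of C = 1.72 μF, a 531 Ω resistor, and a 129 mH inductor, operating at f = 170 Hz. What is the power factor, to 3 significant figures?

0.328

ω = 2πf = 1068 rad/s
X_L = ωL = 138 Ω
X_C = 1/(ωC) = 544 Ω
Parallel: admittances add. Y = 1/R + 1/(jωL) + jωC
Y = (0.00188 − j0.00542) S
|Y| = 0.00574 S → |Z| = 1/|Y| = 174 Ω, ∠Z = −∠Y = 70.8°
cos φ = cos(70.8°) = 0.328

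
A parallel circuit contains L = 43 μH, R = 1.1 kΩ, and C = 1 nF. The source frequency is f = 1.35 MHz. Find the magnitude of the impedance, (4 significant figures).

ω = 2πf = 8.482e+06 rad/s
X_L = ωL = 364.7 Ω
X_C = 1/(ωC) = 117.9 Ω
Parallel: admittances add. Y = 1/R + 1/(jωL) + jωC
Y = (0.0009091 + j0.005741) S
|Y| = 0.005812 S → |Z| = 1/|Y| = 172.1 Ω, ∠Z = −∠Y = -81.00°

172.1 Ω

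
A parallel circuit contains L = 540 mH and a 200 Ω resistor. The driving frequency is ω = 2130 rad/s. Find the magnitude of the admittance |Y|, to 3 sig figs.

5.08 mS

X_L = ωL = 1150 Ω
Parallel: admittances add. Y = 1/R + 1/(jωL)
Y = (0.00500 − j0.000869) S
|Y| = 0.00508 S → |Z| = 1/|Y| = 197 Ω, ∠Z = −∠Y = 9.86°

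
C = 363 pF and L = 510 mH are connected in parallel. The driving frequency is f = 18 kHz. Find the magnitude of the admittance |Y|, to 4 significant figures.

23.72 μS

ω = 2πf = 113100 rad/s
X_L = ωL = 57680 Ω
X_C = 1/(ωC) = 24360 Ω
Parallel: admittances add. Y = 1/(jωL) + jωC
Y = (0 + j2.372e-05) S
|Y| = 2.372e-05 S → |Z| = 1/|Y| = 42160 Ω, ∠Z = −∠Y = -90.00°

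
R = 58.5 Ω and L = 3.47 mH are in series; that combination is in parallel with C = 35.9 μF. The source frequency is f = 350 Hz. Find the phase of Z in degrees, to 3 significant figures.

-77.6°

ω = 2πf = 2199 rad/s
X_L = ωL = 7.63 Ω
X_C = 1/(ωC) = 12.7 Ω
Branch 1 (R+jX_L): Z₁ = 58.5 + j7.63 Ω, |Z₁| = 59.0 Ω
Branch 2 (−jX_C): Z₂ = −j12.7 Ω
Parallel: Z = Z₁Z₂/(Z₁+Z₂), |Z| = 12.7 Ω, ∠Z = -77.6°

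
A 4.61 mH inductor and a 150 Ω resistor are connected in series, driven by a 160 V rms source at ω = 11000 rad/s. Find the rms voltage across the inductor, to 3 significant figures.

X_L = ωL = 50.7 Ω
Z = 150 + j50.7 Ω
|Z| = √(150² + 50.7²) = 158 Ω
I = V/|Z| = 1.01 A
V_L = I·|Z_L| = 1.01 × 50.7 = 51.2 V

51.2 V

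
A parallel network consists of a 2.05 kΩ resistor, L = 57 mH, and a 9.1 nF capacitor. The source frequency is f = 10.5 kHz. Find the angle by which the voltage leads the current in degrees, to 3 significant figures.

ω = 2πf = 65970 rad/s
X_L = ωL = 3760 Ω
X_C = 1/(ωC) = 1670 Ω
Parallel: admittances add. Y = 1/R + 1/(jωL) + jωC
Y = (0.000488 + j0.000334) S
|Y| = 0.000591 S → |Z| = 1/|Y| = 1690 Ω, ∠Z = −∠Y = -34.4°

-34.4°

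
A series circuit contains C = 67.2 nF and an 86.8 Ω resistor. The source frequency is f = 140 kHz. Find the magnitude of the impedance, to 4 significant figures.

ω = 2πf = 879600 rad/s
X_C = 1/(ωC) = 16.92 Ω
Z = 86.80 − j16.92 Ω
|Z| = √(86.80² + 16.92²) = 88.43 Ω

88.43 Ω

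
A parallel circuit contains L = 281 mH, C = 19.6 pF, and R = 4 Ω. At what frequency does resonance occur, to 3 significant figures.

ω₀ = 1/√(LC) = 1/√(0.281 × 1.96e-11) = 426100 rad/s
f₀ = ω₀/(2π) = 67.8 kHz

67.8 kHz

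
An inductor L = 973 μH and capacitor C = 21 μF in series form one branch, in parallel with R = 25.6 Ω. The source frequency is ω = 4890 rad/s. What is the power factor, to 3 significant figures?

0.191

X_L = ωL = 4.76 Ω
X_C = 1/(ωC) = 9.74 Ω
Branch 1: Z₁ = R = 25.6 Ω
Branch 2 (series LC): Z₂ = j(X_L − X_C) = −j4.98 Ω
Parallel: Z = Z₁Z₂/(Z₁+Z₂), |Z| = 4.89 Ω, ∠Z = -79.0°
cos φ = cos(-79.0°) = 0.191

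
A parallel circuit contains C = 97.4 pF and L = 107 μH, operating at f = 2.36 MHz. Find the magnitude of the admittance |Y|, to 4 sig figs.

ω = 2πf = 1.483e+07 rad/s
X_L = ωL = 1587 Ω
X_C = 1/(ωC) = 692.4 Ω
Parallel: admittances add. Y = 1/(jωL) + jωC
Y = (0 + j0.0008140) S
|Y| = 0.0008140 S → |Z| = 1/|Y| = 1228 Ω, ∠Z = −∠Y = -90.00°

814.0 μS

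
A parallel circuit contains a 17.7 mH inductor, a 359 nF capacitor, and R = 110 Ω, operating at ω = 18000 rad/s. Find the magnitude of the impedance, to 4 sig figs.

X_L = ωL = 318.6 Ω
X_C = 1/(ωC) = 154.8 Ω
Parallel: admittances add. Y = 1/R + 1/(jωL) + jωC
Y = (0.009091 + j0.003323) S
|Y| = 0.009679 S → |Z| = 1/|Y| = 103.3 Ω, ∠Z = −∠Y = -20.08°

103.3 Ω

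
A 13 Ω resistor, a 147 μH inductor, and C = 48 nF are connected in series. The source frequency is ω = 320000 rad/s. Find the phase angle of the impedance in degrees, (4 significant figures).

X_L = ωL = 47.04 Ω
X_C = 1/(ωC) = 65.10 Ω
Net reactance X = X_L − X_C = -18.06 Ω
Z = 13.00 − j18.06 Ω
|Z| = √(13.00² + 18.06²) = 22.26 Ω
∠Z = arctan(-18.06/13.00) = -54.26°

-54.26°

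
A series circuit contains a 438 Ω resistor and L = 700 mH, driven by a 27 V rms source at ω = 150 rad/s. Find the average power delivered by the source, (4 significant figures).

1.574 W

X_L = ωL = 105.0 Ω
Z = 438.0 + j105.0 Ω
|Z| = √(438.0² + 105.0²) = 450.4 Ω
∠Z = arctan(105.0/438.0) = 13.48°
I = V/|Z| = 59.95 mA
P = VI cos φ = 27 × 0.05995 × cos(13.48°) = 1.574 W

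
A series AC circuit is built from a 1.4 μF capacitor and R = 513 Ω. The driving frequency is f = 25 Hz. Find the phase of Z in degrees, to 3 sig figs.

ω = 2πf = 157.1 rad/s
X_C = 1/(ωC) = 4550 Ω
Z = 513 − j4550 Ω
|Z| = √(513² + 4550²) = 4580 Ω
∠Z = arctan(-4550/513) = -83.6°

-83.6°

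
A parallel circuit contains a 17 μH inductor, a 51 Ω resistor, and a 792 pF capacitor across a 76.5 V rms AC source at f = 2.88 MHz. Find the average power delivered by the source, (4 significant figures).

114.8 W

ω = 2πf = 1.81e+07 rad/s
X_L = ωL = 307.6 Ω
X_C = 1/(ωC) = 69.78 Ω
Parallel: admittances add. Y = 1/R + 1/(jωL) + jωC
Y = (0.01961 + j0.01108) S
|Y| = 0.02252 S → |Z| = 1/|Y| = 44.40 Ω, ∠Z = −∠Y = -29.47°
I = V/|Z| = 1.723 A
P = VI cos φ = 76.5 × 1.723 × cos(-29.47°) = 114.8 W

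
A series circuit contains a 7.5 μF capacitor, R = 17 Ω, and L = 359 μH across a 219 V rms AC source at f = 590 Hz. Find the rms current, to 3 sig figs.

5.68 A

ω = 2πf = 3707 rad/s
X_L = ωL = 1.33 Ω
X_C = 1/(ωC) = 36.0 Ω
Net reactance X = X_L − X_C = -34.6 Ω
Z = 17.0 − j34.6 Ω
|Z| = √(17.0² + 34.6²) = 38.6 Ω
I = V/|Z| = 219/38.6 = 5.68 A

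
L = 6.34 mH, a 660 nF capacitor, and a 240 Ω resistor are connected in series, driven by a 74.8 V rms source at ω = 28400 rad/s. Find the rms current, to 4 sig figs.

275.6 mA

X_L = ωL = 180.1 Ω
X_C = 1/(ωC) = 53.35 Ω
Net reactance X = X_L − X_C = 126.7 Ω
Z = 240.0 + j126.7 Ω
|Z| = √(240.0² + 126.7²) = 271.4 Ω
I = V/|Z| = 74.8/271.4 = 275.6 mA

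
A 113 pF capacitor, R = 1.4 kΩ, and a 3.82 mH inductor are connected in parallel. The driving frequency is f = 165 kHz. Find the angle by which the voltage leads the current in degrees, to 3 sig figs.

ω = 2πf = 1.037e+06 rad/s
X_L = ωL = 3960 Ω
X_C = 1/(ωC) = 8540 Ω
Parallel: admittances add. Y = 1/R + 1/(jωL) + jωC
Y = (0.000714 − j0.000135) S
|Y| = 0.000727 S → |Z| = 1/|Y| = 1380 Ω, ∠Z = −∠Y = 10.7°

10.7°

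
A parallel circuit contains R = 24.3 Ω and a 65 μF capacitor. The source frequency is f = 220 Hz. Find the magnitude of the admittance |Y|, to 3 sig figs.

98.8 mS

ω = 2πf = 1382 rad/s
X_C = 1/(ωC) = 11.1 Ω
Parallel: admittances add. Y = 1/R + jωC
Y = (0.0412 + j0.0898) S
|Y| = 0.0988 S → |Z| = 1/|Y| = 10.1 Ω, ∠Z = −∠Y = -65.4°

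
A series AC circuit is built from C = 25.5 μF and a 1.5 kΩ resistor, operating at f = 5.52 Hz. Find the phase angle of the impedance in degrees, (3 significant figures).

-37.0°

ω = 2πf = 34.68 rad/s
X_C = 1/(ωC) = 1130 Ω
Z = 1500 − j1130 Ω
|Z| = √(1500² + 1130²) = 1880 Ω
∠Z = arctan(-1130/1500) = -37.0°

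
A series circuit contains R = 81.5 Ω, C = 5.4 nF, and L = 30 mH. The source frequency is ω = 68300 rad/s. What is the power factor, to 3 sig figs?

X_L = ωL = 2050 Ω
X_C = 1/(ωC) = 2710 Ω
Net reactance X = X_L − X_C = -662 Ω
Z = 81.5 − j662 Ω
|Z| = √(81.5² + 662²) = 667 Ω
∠Z = arctan(-662/81.5) = -83.0°
cos φ = cos(-83.0°) = 0.122

0.122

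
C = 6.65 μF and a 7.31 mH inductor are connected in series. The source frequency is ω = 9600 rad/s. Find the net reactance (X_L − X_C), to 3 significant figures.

X_L = ωL = 70.2 Ω
X_C = 1/(ωC) = 15.7 Ω
X = 70.2 − 15.7 = 54.5 Ω

54.5 Ω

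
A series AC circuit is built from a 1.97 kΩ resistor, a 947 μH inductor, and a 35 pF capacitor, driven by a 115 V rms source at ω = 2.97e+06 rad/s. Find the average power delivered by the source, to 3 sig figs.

X_L = ωL = 2810 Ω
X_C = 1/(ωC) = 9620 Ω
Net reactance X = X_L − X_C = -6810 Ω
Z = 1970 − j6810 Ω
|Z| = √(1970² + 6810²) = 7090 Ω
∠Z = arctan(-6810/1970) = -73.9°
I = V/|Z| = 16.2 mA
P = VI cos φ = 115 × 0.0162 × cos(-73.9°) = 519 mW

519 mW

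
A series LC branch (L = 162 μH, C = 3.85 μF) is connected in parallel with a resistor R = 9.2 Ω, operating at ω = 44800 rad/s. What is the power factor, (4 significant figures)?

X_L = ωL = 7.258 Ω
X_C = 1/(ωC) = 5.798 Ω
Branch 1: Z₁ = R = 9.200 Ω
Branch 2 (series LC): Z₂ = j(X_L − X_C) = j1.460 Ω
Parallel: Z = Z₁Z₂/(Z₁+Z₂), |Z| = 1.442 Ω, ∠Z = 80.98°
cos φ = cos(80.98°) = 0.1567

0.1567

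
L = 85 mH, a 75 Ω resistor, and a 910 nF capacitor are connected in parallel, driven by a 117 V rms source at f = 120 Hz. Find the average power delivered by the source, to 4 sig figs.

182.5 W

ω = 2πf = 754.0 rad/s
X_L = ωL = 64.09 Ω
X_C = 1/(ωC) = 1457 Ω
Parallel: admittances add. Y = 1/R + 1/(jωL) + jωC
Y = (0.01333 − j0.01492) S
|Y| = 0.02001 S → |Z| = 1/|Y| = 49.98 Ω, ∠Z = −∠Y = 48.21°
I = V/|Z| = 2.341 A
P = VI cos φ = 117 × 2.341 × cos(48.21°) = 182.5 W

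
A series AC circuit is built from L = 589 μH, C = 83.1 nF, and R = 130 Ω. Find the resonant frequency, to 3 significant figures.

22.7 kHz

ω₀ = 1/√(LC) = 1/√(0.000589 × 8.31e-08) = 142900 rad/s
f₀ = ω₀/(2π) = 22.7 kHz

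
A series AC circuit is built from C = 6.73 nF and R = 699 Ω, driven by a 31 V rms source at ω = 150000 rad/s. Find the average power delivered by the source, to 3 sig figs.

457 mW

X_C = 1/(ωC) = 991 Ω
Z = 699 − j991 Ω
|Z| = √(699² + 991²) = 1210 Ω
∠Z = arctan(-991/699) = -54.8°
I = V/|Z| = 25.6 mA
P = VI cos φ = 31 × 0.0256 × cos(-54.8°) = 457 mW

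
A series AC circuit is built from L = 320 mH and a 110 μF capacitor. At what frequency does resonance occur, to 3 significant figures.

26.8 Hz

ω₀ = 1/√(LC) = 1/√(0.32 × 0.00011) = 168.5 rad/s
f₀ = ω₀/(2π) = 26.8 Hz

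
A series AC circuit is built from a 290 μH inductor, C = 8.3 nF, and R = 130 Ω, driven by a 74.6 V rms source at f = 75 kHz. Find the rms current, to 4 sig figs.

423.3 mA

ω = 2πf = 471200 rad/s
X_L = ωL = 136.7 Ω
X_C = 1/(ωC) = 255.7 Ω
Net reactance X = X_L − X_C = -119.0 Ω
Z = 130.0 − j119.0 Ω
|Z| = √(130.0² + 119.0²) = 176.2 Ω
I = V/|Z| = 74.6/176.2 = 423.3 mA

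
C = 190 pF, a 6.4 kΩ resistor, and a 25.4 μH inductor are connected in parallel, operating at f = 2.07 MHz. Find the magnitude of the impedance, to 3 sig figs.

ω = 2πf = 1.301e+07 rad/s
X_L = ωL = 330 Ω
X_C = 1/(ωC) = 405 Ω
Parallel: admittances add. Y = 1/R + 1/(jωL) + jωC
Y = (0.000156 − j0.000556) S
|Y| = 0.000577 S → |Z| = 1/|Y| = 1730 Ω, ∠Z = −∠Y = 74.3°

1730 Ω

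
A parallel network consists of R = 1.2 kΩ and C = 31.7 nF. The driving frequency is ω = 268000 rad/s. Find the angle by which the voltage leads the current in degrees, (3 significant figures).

X_C = 1/(ωC) = 118 Ω
Parallel: admittances add. Y = 1/R + jωC
Y = (0.000833 + j0.00850) S
|Y| = 0.00854 S → |Z| = 1/|Y| = 117 Ω, ∠Z = −∠Y = -84.4°

-84.4°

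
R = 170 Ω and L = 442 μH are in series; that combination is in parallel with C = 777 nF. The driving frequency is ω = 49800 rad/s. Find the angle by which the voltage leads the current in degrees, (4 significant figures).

X_L = ωL = 22.01 Ω
X_C = 1/(ωC) = 25.84 Ω
Branch 1 (R+jX_L): Z₁ = 170.0 + j22.01 Ω, |Z₁| = 171.4 Ω
Branch 2 (−jX_C): Z₂ = −j25.84 Ω
Parallel: Z = Z₁Z₂/(Z₁+Z₂), |Z| = 26.05 Ω, ∠Z = -81.33°

-81.33°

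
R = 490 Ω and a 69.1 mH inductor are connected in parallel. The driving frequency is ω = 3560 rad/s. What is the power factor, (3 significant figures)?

X_L = ωL = 246 Ω
Parallel: admittances add. Y = 1/R + 1/(jωL)
Y = (0.00204 − j0.00407) S
|Y| = 0.00455 S → |Z| = 1/|Y| = 220 Ω, ∠Z = −∠Y = 63.3°
cos φ = cos(63.3°) = 0.449

0.449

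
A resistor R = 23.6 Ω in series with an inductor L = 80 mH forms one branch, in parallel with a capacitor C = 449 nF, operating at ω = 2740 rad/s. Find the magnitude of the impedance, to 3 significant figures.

X_L = ωL = 219 Ω
X_C = 1/(ωC) = 813 Ω
Branch 1 (R+jX_L): Z₁ = 23.6 + j219 Ω, |Z₁| = 220 Ω
Branch 2 (−jX_C): Z₂ = −j813 Ω
Parallel: Z = Z₁Z₂/(Z₁+Z₂), |Z| = 302 Ω, ∠Z = 81.6°

302 Ω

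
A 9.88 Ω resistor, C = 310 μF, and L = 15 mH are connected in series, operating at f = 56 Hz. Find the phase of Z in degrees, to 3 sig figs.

ω = 2πf = 351.9 rad/s
X_L = ωL = 5.28 Ω
X_C = 1/(ωC) = 9.17 Ω
Net reactance X = X_L − X_C = -3.89 Ω
Z = 9.88 − j3.89 Ω
|Z| = √(9.88² + 3.89²) = 10.6 Ω
∠Z = arctan(-3.89/9.88) = -21.5°

-21.5°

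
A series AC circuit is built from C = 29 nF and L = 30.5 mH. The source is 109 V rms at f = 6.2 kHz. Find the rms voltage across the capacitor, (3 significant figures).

ω = 2πf = 38960 rad/s
X_L = ωL = 1190 Ω
X_C = 1/(ωC) = 885 Ω
Net reactance X = X_L − X_C = 303 Ω
Z = j303 Ω
|Z| = √(0² + 303²) = 303 Ω
I = V/|Z| = 360 mA
V_C = I·|Z_C| = 0.360 × 885 = 318 V

318 V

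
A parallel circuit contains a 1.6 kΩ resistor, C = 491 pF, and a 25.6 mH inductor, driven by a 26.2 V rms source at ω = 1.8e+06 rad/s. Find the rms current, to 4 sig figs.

X_L = ωL = 46080 Ω
X_C = 1/(ωC) = 1131 Ω
Parallel: admittances add. Y = 1/R + 1/(jωL) + jωC
Y = (0.0006250 + j0.0008621) S
|Y| = 0.001065 S → |Z| = 1/|Y| = 939.1 Ω, ∠Z = −∠Y = -54.06°
I = V/|Z| = 26.2/939.1 = 27.90 mA

27.90 mA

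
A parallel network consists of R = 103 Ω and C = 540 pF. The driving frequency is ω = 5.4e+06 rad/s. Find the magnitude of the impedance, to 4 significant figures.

98.65 Ω

X_C = 1/(ωC) = 342.9 Ω
Parallel: admittances add. Y = 1/R + jωC
Y = (0.009709 + j0.002916) S
|Y| = 0.01014 S → |Z| = 1/|Y| = 98.65 Ω, ∠Z = −∠Y = -16.72°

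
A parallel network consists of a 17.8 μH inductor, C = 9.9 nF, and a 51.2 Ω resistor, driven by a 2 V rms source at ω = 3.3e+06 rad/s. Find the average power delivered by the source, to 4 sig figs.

X_L = ωL = 58.74 Ω
X_C = 1/(ωC) = 30.61 Ω
Parallel: admittances add. Y = 1/R + 1/(jωL) + jωC
Y = (0.01953 + j0.01565) S
|Y| = 0.02503 S → |Z| = 1/|Y| = 39.96 Ω, ∠Z = −∠Y = -38.70°
I = V/|Z| = 50.05 mA
P = VI cos φ = 2 × 0.05005 × cos(-38.70°) = 78.12 mW

78.12 mW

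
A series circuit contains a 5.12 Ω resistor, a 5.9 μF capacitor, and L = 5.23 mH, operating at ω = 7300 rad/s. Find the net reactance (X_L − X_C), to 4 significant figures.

X_L = ωL = 38.18 Ω
X_C = 1/(ωC) = 23.22 Ω
X = 38.18 − 23.22 = 14.96 Ω

14.96 Ω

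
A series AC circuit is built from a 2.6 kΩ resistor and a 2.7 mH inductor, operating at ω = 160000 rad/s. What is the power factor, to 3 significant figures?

X_L = ωL = 432 Ω
Z = 2600 + j432 Ω
|Z| = √(2600² + 432²) = 2640 Ω
∠Z = arctan(432/2600) = 9.43°
cos φ = cos(9.43°) = 0.986

0.986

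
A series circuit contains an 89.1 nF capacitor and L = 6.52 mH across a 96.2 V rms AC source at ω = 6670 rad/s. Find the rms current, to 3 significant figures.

X_L = ωL = 43.5 Ω
X_C = 1/(ωC) = 1680 Ω
Net reactance X = X_L − X_C = -1640 Ω
Z = − j1640 Ω
|Z| = √(0² + 1640²) = 1640 Ω
I = V/|Z| = 96.2/1640 = 58.7 mA

58.7 mA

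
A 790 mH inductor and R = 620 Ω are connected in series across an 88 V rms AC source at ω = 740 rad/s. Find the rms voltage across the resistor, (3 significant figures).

64.0 V

X_L = ωL = 585 Ω
Z = 620 + j585 Ω
|Z| = √(620² + 585²) = 852 Ω
I = V/|Z| = 103 mA
V_R = I·|Z_R| = 0.103 × 620 = 64.0 V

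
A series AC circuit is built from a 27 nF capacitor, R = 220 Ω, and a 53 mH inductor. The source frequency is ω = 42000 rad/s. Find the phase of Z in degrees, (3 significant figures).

X_L = ωL = 2230 Ω
X_C = 1/(ωC) = 882 Ω
Net reactance X = X_L − X_C = 1340 Ω
Z = 220 + j1340 Ω
|Z| = √(220² + 1340²) = 1360 Ω
∠Z = arctan(1340/220) = 80.7°

80.7°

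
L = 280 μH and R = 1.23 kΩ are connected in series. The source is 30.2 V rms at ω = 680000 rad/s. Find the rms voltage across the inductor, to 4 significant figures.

4.620 V

X_L = ωL = 190.4 Ω
Z = 1230 + j190.4 Ω
|Z| = √(1230² + 190.4²) = 1245 Ω
I = V/|Z| = 24.26 mA
V_L = I·|Z_L| = 0.02426 × 190.4 = 4.620 V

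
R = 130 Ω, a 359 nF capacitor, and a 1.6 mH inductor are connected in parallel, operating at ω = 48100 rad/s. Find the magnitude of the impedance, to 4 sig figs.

X_L = ωL = 76.96 Ω
X_C = 1/(ωC) = 57.91 Ω
Parallel: admittances add. Y = 1/R + 1/(jωL) + jωC
Y = (0.007692 + j0.004274) S
|Y| = 0.008800 S → |Z| = 1/|Y| = 113.6 Ω, ∠Z = −∠Y = -29.06°

113.6 Ω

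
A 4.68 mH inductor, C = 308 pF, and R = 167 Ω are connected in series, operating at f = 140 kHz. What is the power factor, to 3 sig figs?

ω = 2πf = 879600 rad/s
X_L = ωL = 4120 Ω
X_C = 1/(ωC) = 3690 Ω
Net reactance X = X_L − X_C = 426 Ω
Z = 167 + j426 Ω
|Z| = √(167² + 426²) = 457 Ω
∠Z = arctan(426/167) = 68.6°
cos φ = cos(68.6°) = 0.365

0.365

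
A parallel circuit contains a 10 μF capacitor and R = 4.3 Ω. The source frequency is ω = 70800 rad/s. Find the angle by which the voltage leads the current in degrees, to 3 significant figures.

-71.8°

X_C = 1/(ωC) = 1.41 Ω
Parallel: admittances add. Y = 1/R + jωC
Y = (0.233 + j0.708) S
|Y| = 0.745 S → |Z| = 1/|Y| = 1.34 Ω, ∠Z = −∠Y = -71.8°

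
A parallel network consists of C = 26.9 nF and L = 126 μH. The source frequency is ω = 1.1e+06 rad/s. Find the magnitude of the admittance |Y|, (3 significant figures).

22.4 mS

X_L = ωL = 139 Ω
X_C = 1/(ωC) = 33.8 Ω
Parallel: admittances add. Y = 1/(jωL) + jωC
Y = (0 + j0.0224) S
|Y| = 0.0224 S → |Z| = 1/|Y| = 44.7 Ω, ∠Z = −∠Y = -90.0°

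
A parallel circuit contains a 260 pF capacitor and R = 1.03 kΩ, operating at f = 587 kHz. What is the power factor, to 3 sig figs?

0.711

ω = 2πf = 3.688e+06 rad/s
X_C = 1/(ωC) = 1040 Ω
Parallel: admittances add. Y = 1/R + jωC
Y = (0.000971 + j0.000959) S
|Y| = 0.00136 S → |Z| = 1/|Y| = 733 Ω, ∠Z = −∠Y = -44.6°
cos φ = cos(-44.6°) = 0.711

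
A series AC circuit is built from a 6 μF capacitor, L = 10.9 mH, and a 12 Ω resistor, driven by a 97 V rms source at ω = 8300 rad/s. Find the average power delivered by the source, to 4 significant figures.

X_L = ωL = 90.47 Ω
X_C = 1/(ωC) = 20.08 Ω
Net reactance X = X_L − X_C = 70.39 Ω
Z = 12.00 + j70.39 Ω
|Z| = √(12.00² + 70.39²) = 71.41 Ω
∠Z = arctan(70.39/12.00) = 80.33°
I = V/|Z| = 1.358 A
P = VI cos φ = 97 × 1.358 × cos(80.33°) = 22.14 W

22.14 W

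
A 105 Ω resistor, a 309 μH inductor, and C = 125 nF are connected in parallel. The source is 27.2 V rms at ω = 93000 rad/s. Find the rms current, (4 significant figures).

681.5 mA

X_L = ωL = 28.74 Ω
X_C = 1/(ωC) = 86.02 Ω
Parallel: admittances add. Y = 1/R + 1/(jωL) + jωC
Y = (0.009524 − j0.02317) S
|Y| = 0.02505 S → |Z| = 1/|Y| = 39.91 Ω, ∠Z = −∠Y = 67.66°
I = V/|Z| = 27.2/39.91 = 681.5 mA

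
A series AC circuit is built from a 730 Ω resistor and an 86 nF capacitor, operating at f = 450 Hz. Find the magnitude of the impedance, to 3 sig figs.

4180 Ω

ω = 2πf = 2827 rad/s
X_C = 1/(ωC) = 4110 Ω
Z = 730 − j4110 Ω
|Z| = √(730² + 4110²) = 4180 Ω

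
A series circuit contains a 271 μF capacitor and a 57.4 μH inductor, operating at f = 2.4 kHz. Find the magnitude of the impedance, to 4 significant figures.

0.6209 Ω

ω = 2πf = 15080 rad/s
X_L = ωL = 0.8656 Ω
X_C = 1/(ωC) = 0.2447 Ω
Net reactance X = X_L − X_C = 0.6209 Ω
Z = j0.6209 Ω
|Z| = √(0² + 0.6209²) = 0.6209 Ω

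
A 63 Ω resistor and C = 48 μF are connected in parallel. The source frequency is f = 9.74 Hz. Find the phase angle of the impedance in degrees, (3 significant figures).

ω = 2πf = 61.20 rad/s
X_C = 1/(ωC) = 340 Ω
Parallel: admittances add. Y = 1/R + jωC
Y = (0.0159 + j0.00294) S
|Y| = 0.0161 S → |Z| = 1/|Y| = 61.9 Ω, ∠Z = −∠Y = -10.5°

-10.5°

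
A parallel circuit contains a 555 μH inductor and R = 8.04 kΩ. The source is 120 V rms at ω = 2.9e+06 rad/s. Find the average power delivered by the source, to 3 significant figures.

X_L = ωL = 1610 Ω
Parallel: admittances add. Y = 1/R + 1/(jωL)
Y = (0.000124 − j0.000621) S
|Y| = 0.000634 S → |Z| = 1/|Y| = 1580 Ω, ∠Z = −∠Y = 78.7°
I = V/|Z| = 76.0 mA
P = VI cos φ = 120 × 0.0760 × cos(78.7°) = 1.79 W

1.79 W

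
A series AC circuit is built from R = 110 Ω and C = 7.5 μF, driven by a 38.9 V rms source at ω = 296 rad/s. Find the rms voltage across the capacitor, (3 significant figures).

37.8 V

X_C = 1/(ωC) = 450 Ω
Z = 110 − j450 Ω
|Z| = √(110² + 450²) = 464 Ω
I = V/|Z| = 83.9 mA
V_C = I·|Z_C| = 0.0839 × 450 = 37.8 V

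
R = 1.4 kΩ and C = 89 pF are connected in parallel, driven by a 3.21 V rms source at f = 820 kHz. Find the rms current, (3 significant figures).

2.72 mA

ω = 2πf = 5.152e+06 rad/s
X_C = 1/(ωC) = 2180 Ω
Parallel: admittances add. Y = 1/R + jωC
Y = (0.000714 + j0.000459) S
|Y| = 0.000849 S → |Z| = 1/|Y| = 1180 Ω, ∠Z = −∠Y = -32.7°
I = V/|Z| = 3.21/1180 = 2.72 mA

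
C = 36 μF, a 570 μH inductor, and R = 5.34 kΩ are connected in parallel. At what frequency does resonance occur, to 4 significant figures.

1.111 kHz

ω₀ = 1/√(LC) = 1/√(0.00057 × 3.6e-05) = 6981 rad/s
f₀ = ω₀/(2π) = 1.111 kHz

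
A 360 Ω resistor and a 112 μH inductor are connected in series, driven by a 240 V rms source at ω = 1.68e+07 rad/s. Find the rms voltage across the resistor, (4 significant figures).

45.10 V

X_L = ωL = 1882 Ω
Z = 360.0 + j1882 Ω
|Z| = √(360.0² + 1882²) = 1916 Ω
I = V/|Z| = 125.3 mA
V_R = I·|Z_R| = 0.1253 × 360.0 = 45.10 V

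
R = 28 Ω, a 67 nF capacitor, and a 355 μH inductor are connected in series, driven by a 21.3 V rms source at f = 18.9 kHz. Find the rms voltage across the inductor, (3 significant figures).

10.2 V

ω = 2πf = 118800 rad/s
X_L = ωL = 42.2 Ω
X_C = 1/(ωC) = 126 Ω
Net reactance X = X_L − X_C = -83.5 Ω
Z = 28.0 − j83.5 Ω
|Z| = √(28.0² + 83.5²) = 88.1 Ω
I = V/|Z| = 242 mA
V_L = I·|Z_L| = 0.242 × 42.2 = 10.2 V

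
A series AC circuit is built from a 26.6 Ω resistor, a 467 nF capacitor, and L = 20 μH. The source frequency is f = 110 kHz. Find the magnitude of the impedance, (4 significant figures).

28.68 Ω

ω = 2πf = 691200 rad/s
X_L = ωL = 13.82 Ω
X_C = 1/(ωC) = 3.098 Ω
Net reactance X = X_L − X_C = 10.72 Ω
Z = 26.60 + j10.72 Ω
|Z| = √(26.60² + 10.72²) = 28.68 Ω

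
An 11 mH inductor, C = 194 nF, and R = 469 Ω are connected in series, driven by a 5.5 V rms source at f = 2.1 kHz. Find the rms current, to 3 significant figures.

10.4 mA

ω = 2πf = 13190 rad/s
X_L = ωL = 145 Ω
X_C = 1/(ωC) = 391 Ω
Net reactance X = X_L − X_C = -246 Ω
Z = 469 − j246 Ω
|Z| = √(469² + 246²) = 529 Ω
I = V/|Z| = 5.5/529 = 10.4 mA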